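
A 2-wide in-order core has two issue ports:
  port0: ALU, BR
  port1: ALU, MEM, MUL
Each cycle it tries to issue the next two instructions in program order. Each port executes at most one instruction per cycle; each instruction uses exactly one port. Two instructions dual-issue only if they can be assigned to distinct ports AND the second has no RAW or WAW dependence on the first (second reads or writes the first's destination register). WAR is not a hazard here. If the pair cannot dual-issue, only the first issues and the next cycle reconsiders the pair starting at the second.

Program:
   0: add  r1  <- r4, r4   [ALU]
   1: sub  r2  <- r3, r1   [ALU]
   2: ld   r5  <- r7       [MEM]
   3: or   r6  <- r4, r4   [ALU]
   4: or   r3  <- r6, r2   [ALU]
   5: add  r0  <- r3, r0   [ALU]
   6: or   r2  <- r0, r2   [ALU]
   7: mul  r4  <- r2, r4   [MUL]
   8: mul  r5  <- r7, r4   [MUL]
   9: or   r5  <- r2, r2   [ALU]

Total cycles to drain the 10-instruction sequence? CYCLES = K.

#0 head=0: add.ALU i0 RAW r1
#1 head=1: sub.ALU/ld.MEM i1&i2 2-wide
#2 head=3: or.ALU i3 RAW r6
#3 head=4: or.ALU i4 RAW r3
#4 head=5: add.ALU i5 RAW r0
#5 head=6: or.ALU i6 RAW r2
#6 head=7: mul.MUL i7 no-port MUL/MUL
#7 head=8: mul.MUL i8 WAW r5
#8 head=9: or.ALU i9 tail

CYCLES = 9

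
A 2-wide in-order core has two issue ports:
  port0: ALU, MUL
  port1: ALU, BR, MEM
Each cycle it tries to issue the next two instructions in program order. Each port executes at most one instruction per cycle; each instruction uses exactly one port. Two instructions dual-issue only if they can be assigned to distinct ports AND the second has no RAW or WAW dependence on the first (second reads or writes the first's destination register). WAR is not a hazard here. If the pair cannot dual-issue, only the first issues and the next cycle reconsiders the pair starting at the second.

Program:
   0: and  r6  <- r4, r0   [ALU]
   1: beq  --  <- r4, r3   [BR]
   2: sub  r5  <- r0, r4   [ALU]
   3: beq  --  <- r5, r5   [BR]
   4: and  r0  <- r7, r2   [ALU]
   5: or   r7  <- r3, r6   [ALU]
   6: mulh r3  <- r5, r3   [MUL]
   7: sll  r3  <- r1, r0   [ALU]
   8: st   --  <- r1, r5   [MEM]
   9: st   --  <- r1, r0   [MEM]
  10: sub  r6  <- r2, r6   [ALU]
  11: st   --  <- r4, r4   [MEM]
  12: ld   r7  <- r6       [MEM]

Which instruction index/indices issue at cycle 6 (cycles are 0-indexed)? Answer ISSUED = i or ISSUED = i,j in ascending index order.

0. and.ALU/beq.BR @i0,i1  | pair
1. sub.ALU @i2  | RAW r5
2. beq.BR/and.ALU @i3,i4  | pair
3. or.ALU/mulh.MUL @i5,i6  | pair
4. sll.ALU/st.MEM @i7,i8  | pair
5. st.MEM/sub.ALU @i9,i10  | pair
6. st.MEM @i11  | no-port MEM/MEM
7. ld.MEM @i12  | tail

ISSUED = 11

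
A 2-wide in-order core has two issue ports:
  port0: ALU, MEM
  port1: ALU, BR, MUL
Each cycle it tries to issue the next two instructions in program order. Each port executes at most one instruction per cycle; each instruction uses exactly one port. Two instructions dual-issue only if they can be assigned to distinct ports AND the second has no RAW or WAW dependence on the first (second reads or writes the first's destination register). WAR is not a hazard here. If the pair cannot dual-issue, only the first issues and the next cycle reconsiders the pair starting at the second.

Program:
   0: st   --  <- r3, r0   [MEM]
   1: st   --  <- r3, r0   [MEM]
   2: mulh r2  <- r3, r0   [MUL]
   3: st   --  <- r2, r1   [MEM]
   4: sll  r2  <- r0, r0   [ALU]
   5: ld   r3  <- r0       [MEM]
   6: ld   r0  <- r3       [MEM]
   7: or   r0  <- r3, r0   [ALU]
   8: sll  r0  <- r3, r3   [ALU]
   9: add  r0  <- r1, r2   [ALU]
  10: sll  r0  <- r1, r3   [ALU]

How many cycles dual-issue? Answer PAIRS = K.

[0] i0  st.MEM  -- no-port MEM/MEM
[1] i1+i2  st.MEM mulh.MUL  -- pair
[2] i3+i4  st.MEM sll.ALU  -- pair
[3] i5  ld.MEM  -- no-port MEM/MEM
[4] i6  ld.MEM  -- RAW+WAW r0
[5] i7  or.ALU  -- WAW r0
[6] i8  sll.ALU  -- WAW r0
[7] i9  add.ALU  -- WAW r0
[8] i10  sll.ALU  -- tail

PAIRS = 2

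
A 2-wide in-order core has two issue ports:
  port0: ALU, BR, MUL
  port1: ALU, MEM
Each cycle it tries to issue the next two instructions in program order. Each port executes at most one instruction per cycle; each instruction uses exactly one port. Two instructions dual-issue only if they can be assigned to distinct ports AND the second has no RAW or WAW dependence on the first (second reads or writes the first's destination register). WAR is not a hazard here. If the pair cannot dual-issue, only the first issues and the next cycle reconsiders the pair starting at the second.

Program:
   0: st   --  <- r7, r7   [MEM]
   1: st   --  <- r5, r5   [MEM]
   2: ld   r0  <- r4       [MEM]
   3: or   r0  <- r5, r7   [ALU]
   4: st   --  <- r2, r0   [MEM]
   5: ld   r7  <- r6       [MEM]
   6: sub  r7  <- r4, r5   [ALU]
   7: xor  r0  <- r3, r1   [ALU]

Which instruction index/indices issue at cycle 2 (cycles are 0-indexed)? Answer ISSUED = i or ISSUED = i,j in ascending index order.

c0: i0 st  no-port MEM/MEM
c1: i1 st  no-port MEM/MEM
c2: i2 ld  WAW r0
c3: i3 or  RAW r0
c4: i4 st  no-port MEM/MEM
c5: i5 ld  WAW r7
c6: i6&i7 sub/xor  2-wide

ISSUED = 2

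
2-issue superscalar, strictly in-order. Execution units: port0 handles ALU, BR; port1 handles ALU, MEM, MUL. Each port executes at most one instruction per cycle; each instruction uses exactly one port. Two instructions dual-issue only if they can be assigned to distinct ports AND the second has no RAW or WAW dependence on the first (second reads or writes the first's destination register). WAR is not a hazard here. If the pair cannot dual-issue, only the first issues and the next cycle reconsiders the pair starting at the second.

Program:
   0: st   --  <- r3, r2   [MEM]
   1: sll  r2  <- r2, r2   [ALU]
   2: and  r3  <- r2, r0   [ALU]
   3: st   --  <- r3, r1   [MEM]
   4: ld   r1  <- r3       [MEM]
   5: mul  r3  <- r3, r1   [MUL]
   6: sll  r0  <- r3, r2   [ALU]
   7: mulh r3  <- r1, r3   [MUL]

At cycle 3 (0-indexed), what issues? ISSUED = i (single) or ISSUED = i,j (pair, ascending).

ISSUED = 4

c0: i0/i1 st+sll  pair
c1: i2 and  RAW r3
c2: i3 st  no-port MEM/MEM
c3: i4 ld  no-port MEM/MUL
c4: i5 mul  RAW r3
c5: i6/i7 sll+mulh  pair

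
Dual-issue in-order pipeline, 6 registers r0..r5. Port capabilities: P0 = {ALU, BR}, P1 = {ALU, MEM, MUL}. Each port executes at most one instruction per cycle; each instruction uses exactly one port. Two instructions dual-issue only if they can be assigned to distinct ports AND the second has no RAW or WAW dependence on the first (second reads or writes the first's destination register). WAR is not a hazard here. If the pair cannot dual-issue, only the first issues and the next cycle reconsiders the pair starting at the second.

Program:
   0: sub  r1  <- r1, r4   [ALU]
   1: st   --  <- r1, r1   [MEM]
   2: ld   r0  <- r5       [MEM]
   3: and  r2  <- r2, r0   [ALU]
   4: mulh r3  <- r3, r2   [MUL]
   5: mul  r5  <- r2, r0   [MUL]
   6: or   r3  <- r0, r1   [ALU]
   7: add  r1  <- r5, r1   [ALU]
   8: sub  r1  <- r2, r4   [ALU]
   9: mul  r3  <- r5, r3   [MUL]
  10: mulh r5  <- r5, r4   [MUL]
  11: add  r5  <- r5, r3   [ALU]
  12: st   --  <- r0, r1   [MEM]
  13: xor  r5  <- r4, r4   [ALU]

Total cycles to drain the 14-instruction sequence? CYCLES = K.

CYCLES = 11

[0] i0  sub.ALU  -- RAW r1
[1] i1  st.MEM  -- no-port MEM/MEM
[2] i2  ld.MEM  -- RAW r0
[3] i3  and.ALU  -- RAW r2
[4] i4  mulh.MUL  -- no-port MUL/MUL
[5] i5/i6  mul.MUL;or.ALU  -- pair
[6] i7  add.ALU  -- WAW r1
[7] i8/i9  sub.ALU;mul.MUL  -- pair
[8] i10  mulh.MUL  -- RAW+WAW r5
[9] i11/i12  add.ALU;st.MEM  -- pair
[10] i13  xor.ALU  -- tail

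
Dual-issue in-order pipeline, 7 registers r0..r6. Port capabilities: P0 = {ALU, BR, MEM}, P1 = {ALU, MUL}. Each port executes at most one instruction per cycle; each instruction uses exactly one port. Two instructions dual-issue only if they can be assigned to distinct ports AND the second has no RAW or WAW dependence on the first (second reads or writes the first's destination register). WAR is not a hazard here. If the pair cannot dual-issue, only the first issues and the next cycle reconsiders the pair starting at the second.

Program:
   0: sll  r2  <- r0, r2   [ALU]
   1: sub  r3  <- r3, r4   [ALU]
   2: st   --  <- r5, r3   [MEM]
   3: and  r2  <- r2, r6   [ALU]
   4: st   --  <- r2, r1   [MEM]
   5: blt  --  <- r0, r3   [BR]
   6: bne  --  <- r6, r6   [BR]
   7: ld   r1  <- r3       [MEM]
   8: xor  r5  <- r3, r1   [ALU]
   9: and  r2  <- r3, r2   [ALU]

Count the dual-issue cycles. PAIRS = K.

PAIRS = 3

c0: i0,i1 sll.ALU;sub.ALU  dual
c1: i2,i3 st.MEM;and.ALU  dual
c2: i4 st.MEM  no-port MEM/BR
c3: i5 blt.BR  no-port BR/BR
c4: i6 bne.BR  no-port BR/MEM
c5: i7 ld.MEM  RAW r1
c6: i8,i9 xor.ALU;and.ALU  dual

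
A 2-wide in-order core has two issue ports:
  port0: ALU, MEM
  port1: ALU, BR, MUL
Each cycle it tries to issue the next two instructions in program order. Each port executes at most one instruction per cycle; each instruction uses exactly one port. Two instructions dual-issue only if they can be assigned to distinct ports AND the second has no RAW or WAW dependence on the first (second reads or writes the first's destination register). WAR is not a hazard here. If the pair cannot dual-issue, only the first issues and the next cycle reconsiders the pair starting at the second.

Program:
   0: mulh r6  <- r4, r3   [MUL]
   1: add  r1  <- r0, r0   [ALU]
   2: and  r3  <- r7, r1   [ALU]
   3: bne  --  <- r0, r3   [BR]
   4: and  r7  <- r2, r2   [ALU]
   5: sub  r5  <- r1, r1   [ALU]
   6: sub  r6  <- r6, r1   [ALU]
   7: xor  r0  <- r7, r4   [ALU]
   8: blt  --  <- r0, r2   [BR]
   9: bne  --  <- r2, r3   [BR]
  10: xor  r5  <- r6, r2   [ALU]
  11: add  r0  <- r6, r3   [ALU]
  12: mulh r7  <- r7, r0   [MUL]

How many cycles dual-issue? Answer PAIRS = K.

PAIRS = 4

  cy0 -> i0&i1 (mulh+add) pair
  cy1 -> i2 (and) RAW r3
  cy2 -> i3&i4 (bne+and) pair
  cy3 -> i5&i6 (sub+sub) pair
  cy4 -> i7 (xor) RAW r0
  cy5 -> i8 (blt) no-port BR/BR
  cy6 -> i9&i10 (bne+xor) pair
  cy7 -> i11 (add) RAW r0
  cy8 -> i12 (mulh) tail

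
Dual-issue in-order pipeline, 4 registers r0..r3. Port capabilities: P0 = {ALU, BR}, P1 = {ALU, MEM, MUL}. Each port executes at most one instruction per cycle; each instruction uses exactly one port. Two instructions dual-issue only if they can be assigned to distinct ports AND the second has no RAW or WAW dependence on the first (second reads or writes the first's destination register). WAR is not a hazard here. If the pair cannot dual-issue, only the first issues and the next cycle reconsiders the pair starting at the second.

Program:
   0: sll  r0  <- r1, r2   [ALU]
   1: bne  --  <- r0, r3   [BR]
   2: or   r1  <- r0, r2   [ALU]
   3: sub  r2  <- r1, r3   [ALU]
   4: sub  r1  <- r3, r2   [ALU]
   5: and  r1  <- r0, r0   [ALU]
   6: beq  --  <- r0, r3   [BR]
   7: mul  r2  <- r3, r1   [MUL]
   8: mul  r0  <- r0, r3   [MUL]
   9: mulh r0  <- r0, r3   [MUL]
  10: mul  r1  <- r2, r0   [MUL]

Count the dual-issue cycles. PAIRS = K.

PAIRS = 2

t=0 i0:sll ; RAW r0
t=1 i1,i2:bne/or ; 2-wide
t=2 i3:sub ; RAW r2
t=3 i4:sub ; WAW r1
t=4 i5,i6:and/beq ; 2-wide
t=5 i7:mul ; no-port MUL/MUL
t=6 i8:mul ; no-port MUL/MUL
t=7 i9:mulh ; no-port MUL/MUL
t=8 i10:mul ; tail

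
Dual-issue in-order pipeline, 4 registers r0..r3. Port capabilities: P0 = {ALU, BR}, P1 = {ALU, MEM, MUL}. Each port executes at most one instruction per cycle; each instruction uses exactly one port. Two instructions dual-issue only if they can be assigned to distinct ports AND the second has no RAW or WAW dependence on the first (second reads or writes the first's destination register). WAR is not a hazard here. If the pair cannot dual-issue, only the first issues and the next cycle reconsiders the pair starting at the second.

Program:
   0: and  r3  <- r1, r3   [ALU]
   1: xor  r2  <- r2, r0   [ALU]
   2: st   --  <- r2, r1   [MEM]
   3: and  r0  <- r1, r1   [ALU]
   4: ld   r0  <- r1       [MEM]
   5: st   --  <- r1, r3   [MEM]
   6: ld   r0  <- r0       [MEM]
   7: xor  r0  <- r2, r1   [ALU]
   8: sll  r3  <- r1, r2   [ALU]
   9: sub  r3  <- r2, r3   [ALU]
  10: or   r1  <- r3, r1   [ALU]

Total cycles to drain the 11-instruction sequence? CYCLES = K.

#0 head=0: and.ALU xor.ALU i0/i1 2-wide
#1 head=2: st.MEM and.ALU i2/i3 2-wide
#2 head=4: ld.MEM i4 no-port MEM/MEM
#3 head=5: st.MEM i5 no-port MEM/MEM
#4 head=6: ld.MEM i6 WAW r0
#5 head=7: xor.ALU sll.ALU i7/i8 2-wide
#6 head=9: sub.ALU i9 RAW r3
#7 head=10: or.ALU i10 tail

CYCLES = 8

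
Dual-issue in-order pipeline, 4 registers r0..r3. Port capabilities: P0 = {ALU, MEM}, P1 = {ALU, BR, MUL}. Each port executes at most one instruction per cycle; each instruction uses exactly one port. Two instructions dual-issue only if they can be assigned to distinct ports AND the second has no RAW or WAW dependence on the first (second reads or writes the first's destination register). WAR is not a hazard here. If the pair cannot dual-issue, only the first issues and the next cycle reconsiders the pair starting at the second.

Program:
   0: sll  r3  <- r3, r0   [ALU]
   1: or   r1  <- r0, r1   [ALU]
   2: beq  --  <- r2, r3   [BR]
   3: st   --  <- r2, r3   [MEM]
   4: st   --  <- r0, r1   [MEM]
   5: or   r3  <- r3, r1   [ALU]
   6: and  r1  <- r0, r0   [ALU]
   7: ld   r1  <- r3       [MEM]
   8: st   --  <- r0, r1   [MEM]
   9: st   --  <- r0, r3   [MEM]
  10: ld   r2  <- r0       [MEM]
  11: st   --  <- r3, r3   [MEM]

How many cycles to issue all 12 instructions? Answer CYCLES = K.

  cy0 -> i0/i1 (sll.ALU+or.ALU) 2-wide
  cy1 -> i2/i3 (beq.BR+st.MEM) 2-wide
  cy2 -> i4/i5 (st.MEM+or.ALU) 2-wide
  cy3 -> i6 (and.ALU) WAW r1
  cy4 -> i7 (ld.MEM) no-port MEM/MEM
  cy5 -> i8 (st.MEM) no-port MEM/MEM
  cy6 -> i9 (st.MEM) no-port MEM/MEM
  cy7 -> i10 (ld.MEM) no-port MEM/MEM
  cy8 -> i11 (st.MEM) tail

CYCLES = 9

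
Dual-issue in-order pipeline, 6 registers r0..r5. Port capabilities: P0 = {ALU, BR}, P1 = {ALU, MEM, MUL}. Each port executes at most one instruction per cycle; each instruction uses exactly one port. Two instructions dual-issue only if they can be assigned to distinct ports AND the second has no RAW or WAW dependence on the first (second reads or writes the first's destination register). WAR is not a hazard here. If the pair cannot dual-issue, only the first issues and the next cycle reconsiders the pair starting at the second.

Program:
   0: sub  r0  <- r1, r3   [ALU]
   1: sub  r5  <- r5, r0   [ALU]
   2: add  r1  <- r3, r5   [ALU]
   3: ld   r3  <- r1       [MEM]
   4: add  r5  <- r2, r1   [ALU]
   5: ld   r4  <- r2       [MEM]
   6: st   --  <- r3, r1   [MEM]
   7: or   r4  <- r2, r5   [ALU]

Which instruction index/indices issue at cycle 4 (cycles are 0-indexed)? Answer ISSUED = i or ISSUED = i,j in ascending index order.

ISSUED = 5

[0] i0  sub.ALU  -- RAW r0
[1] i1  sub.ALU  -- RAW r5
[2] i2  add.ALU  -- RAW r1
[3] i3/i4  ld.MEM+add.ALU  -- 2-wide
[4] i5  ld.MEM  -- no-port MEM/MEM
[5] i6/i7  st.MEM+or.ALU  -- 2-wide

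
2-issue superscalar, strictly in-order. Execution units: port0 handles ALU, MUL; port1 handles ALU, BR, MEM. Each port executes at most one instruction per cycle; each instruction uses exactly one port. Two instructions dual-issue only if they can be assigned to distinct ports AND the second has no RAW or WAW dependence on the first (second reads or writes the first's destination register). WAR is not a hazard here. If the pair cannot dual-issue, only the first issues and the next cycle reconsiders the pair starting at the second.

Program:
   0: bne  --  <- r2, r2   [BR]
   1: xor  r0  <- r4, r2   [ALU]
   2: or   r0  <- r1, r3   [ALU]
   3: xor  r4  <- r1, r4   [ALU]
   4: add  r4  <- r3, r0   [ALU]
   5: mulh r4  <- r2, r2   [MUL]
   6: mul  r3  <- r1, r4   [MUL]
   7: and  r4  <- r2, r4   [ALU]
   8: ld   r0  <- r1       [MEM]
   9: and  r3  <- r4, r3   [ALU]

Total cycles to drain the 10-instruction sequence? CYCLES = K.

c0: i0/i1 bne.BR;xor.ALU  2-wide
c1: i2/i3 or.ALU;xor.ALU  2-wide
c2: i4 add.ALU  WAW r4
c3: i5 mulh.MUL  no-port MUL/MUL
c4: i6/i7 mul.MUL;and.ALU  2-wide
c5: i8/i9 ld.MEM;and.ALU  2-wide

CYCLES = 6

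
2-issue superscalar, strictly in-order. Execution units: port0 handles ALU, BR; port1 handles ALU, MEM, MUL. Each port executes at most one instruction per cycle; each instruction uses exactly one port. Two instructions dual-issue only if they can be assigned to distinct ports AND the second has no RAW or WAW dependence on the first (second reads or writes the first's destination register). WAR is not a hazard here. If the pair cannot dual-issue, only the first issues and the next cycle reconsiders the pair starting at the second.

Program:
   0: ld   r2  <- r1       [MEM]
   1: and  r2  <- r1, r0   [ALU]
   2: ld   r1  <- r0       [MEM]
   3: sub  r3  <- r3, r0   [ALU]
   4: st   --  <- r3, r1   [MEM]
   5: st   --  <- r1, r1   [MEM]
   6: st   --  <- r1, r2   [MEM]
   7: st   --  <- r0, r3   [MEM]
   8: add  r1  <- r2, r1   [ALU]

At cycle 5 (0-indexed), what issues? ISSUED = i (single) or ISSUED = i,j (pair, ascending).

ISSUED = 6

[0] i0  ld  -- WAW r2
[1] i1/i2  and/ld  -- dual
[2] i3  sub  -- RAW r3
[3] i4  st  -- no-port MEM/MEM
[4] i5  st  -- no-port MEM/MEM
[5] i6  st  -- no-port MEM/MEM
[6] i7/i8  st/add  -- dual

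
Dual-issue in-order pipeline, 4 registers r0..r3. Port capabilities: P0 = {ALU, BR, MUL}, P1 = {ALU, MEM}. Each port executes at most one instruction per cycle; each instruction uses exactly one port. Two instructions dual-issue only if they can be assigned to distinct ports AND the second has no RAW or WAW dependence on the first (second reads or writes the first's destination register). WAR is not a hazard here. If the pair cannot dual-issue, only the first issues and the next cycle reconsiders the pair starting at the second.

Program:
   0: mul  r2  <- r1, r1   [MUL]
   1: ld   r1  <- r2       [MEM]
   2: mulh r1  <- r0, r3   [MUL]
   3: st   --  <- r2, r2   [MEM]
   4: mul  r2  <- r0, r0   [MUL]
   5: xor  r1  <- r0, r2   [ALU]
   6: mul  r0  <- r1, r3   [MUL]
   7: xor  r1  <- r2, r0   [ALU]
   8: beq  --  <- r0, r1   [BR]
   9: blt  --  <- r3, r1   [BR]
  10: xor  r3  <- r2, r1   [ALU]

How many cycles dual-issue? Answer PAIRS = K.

PAIRS = 2

c0: i0 mul.MUL  RAW r2
c1: i1 ld.MEM  WAW r1
c2: i2/i3 mulh.MUL+st.MEM  dual
c3: i4 mul.MUL  RAW r2
c4: i5 xor.ALU  RAW r1
c5: i6 mul.MUL  RAW r0
c6: i7 xor.ALU  RAW r1
c7: i8 beq.BR  no-port BR/BR
c8: i9/i10 blt.BR+xor.ALU  dual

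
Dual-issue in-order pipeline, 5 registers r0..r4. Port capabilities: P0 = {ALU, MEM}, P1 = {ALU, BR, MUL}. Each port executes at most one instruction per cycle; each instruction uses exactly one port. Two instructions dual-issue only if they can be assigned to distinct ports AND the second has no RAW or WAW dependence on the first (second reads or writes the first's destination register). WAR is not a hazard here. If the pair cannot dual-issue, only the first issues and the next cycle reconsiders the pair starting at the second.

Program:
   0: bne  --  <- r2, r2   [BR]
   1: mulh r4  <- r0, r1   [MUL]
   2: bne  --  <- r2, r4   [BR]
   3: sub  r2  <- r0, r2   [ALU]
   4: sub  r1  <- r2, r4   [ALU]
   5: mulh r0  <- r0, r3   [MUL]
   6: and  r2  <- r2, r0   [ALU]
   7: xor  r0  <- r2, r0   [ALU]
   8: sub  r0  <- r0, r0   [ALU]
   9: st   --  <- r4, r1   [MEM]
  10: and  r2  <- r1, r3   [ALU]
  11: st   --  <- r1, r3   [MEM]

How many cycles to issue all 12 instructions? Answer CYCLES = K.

CYCLES = 8

#0 head=0: bne.BR i0 no-port BR/MUL
#1 head=1: mulh.MUL i1 no-port MUL/BR
#2 head=2: bne.BR/sub.ALU i2+i3 pair
#3 head=4: sub.ALU/mulh.MUL i4+i5 pair
#4 head=6: and.ALU i6 RAW r2
#5 head=7: xor.ALU i7 RAW+WAW r0
#6 head=8: sub.ALU/st.MEM i8+i9 pair
#7 head=10: and.ALU/st.MEM i10+i11 pair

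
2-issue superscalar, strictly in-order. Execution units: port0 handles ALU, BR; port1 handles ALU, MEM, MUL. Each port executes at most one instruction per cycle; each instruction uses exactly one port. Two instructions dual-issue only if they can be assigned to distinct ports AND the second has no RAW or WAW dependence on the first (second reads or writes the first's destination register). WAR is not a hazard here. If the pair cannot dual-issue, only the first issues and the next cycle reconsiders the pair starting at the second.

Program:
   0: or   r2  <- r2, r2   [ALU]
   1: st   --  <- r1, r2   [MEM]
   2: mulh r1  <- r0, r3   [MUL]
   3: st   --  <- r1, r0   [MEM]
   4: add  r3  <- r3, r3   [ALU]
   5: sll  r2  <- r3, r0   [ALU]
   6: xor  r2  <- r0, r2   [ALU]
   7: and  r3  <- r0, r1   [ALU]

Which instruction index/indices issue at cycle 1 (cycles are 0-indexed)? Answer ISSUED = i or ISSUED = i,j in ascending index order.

ISSUED = 1

0. or @i0  | RAW r2
1. st @i1  | no-port MEM/MUL
2. mulh @i2  | no-port MUL/MEM
3. st+add @i3&i4  | dual
4. sll @i5  | RAW+WAW r2
5. xor+and @i6&i7  | dual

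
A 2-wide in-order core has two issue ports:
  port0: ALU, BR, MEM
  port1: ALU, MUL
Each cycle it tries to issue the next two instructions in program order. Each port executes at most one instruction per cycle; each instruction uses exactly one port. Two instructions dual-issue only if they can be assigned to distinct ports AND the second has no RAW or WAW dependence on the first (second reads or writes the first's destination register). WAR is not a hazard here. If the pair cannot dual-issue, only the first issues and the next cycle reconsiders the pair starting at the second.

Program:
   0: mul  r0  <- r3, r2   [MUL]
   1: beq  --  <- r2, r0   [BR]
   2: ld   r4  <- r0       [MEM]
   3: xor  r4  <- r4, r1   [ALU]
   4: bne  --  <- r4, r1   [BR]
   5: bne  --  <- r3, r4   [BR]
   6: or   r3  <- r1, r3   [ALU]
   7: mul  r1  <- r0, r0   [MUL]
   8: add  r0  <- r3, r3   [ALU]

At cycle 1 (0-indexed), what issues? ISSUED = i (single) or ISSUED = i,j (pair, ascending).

ISSUED = 1

0. mul.MUL @i0  | RAW r0
1. beq.BR @i1  | no-port BR/MEM
2. ld.MEM @i2  | RAW+WAW r4
3. xor.ALU @i3  | RAW r4
4. bne.BR @i4  | no-port BR/BR
5. bne.BR;or.ALU @i5,i6  | dual
6. mul.MUL;add.ALU @i7,i8  | dual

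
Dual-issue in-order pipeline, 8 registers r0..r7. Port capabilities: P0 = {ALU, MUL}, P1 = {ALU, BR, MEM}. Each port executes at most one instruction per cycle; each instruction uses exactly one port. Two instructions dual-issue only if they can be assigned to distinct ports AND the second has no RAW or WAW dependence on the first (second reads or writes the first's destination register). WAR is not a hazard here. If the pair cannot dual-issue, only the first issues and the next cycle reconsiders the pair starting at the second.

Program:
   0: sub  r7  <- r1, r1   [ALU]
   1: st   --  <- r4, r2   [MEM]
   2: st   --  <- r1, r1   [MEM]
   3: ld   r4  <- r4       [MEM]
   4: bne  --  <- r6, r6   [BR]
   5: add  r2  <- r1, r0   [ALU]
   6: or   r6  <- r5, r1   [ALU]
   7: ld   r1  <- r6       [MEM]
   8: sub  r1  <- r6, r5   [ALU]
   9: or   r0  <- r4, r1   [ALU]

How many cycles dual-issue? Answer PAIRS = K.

PAIRS = 2

0. sub st @i0/i1  | pair
1. st @i2  | no-port MEM/MEM
2. ld @i3  | no-port MEM/BR
3. bne add @i4/i5  | pair
4. or @i6  | RAW r6
5. ld @i7  | WAW r1
6. sub @i8  | RAW r1
7. or @i9  | tail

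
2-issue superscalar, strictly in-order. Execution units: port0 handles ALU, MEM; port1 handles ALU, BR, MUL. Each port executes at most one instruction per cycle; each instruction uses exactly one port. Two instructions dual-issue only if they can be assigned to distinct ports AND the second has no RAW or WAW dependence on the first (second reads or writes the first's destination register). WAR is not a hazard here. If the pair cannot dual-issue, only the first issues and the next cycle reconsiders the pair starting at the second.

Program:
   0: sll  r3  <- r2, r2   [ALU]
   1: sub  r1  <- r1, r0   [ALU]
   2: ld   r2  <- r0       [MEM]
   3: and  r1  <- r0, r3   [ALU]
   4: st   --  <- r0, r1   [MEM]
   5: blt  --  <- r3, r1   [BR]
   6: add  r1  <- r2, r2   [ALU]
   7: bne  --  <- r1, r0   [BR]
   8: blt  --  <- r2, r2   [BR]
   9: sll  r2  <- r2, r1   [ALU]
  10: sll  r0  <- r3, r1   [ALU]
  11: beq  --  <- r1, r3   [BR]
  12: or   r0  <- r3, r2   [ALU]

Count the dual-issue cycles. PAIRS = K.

  cy0 -> i0&i1 (sll.ALU/sub.ALU) 2-wide
  cy1 -> i2&i3 (ld.MEM/and.ALU) 2-wide
  cy2 -> i4&i5 (st.MEM/blt.BR) 2-wide
  cy3 -> i6 (add.ALU) RAW r1
  cy4 -> i7 (bne.BR) no-port BR/BR
  cy5 -> i8&i9 (blt.BR/sll.ALU) 2-wide
  cy6 -> i10&i11 (sll.ALU/beq.BR) 2-wide
  cy7 -> i12 (or.ALU) tail

PAIRS = 5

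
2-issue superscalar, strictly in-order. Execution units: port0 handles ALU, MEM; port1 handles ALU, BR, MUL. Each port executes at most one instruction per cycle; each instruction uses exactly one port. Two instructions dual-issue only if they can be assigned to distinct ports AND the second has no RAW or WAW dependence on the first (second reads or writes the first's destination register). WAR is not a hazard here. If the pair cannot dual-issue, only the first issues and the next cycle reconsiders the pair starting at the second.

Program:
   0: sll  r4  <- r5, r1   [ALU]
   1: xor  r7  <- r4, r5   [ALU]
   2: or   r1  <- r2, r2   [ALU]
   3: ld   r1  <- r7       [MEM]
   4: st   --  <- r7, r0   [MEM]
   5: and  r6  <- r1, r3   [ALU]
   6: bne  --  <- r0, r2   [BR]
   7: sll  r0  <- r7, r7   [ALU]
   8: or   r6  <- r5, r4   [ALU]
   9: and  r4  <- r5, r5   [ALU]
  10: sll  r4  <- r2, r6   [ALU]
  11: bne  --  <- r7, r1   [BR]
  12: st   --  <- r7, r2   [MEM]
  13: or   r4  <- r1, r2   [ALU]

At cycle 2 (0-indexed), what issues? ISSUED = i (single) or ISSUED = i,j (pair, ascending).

  cy0 -> i0 (sll) RAW r4
  cy1 -> i1/i2 (xor/or) pair
  cy2 -> i3 (ld) no-port MEM/MEM
  cy3 -> i4/i5 (st/and) pair
  cy4 -> i6/i7 (bne/sll) pair
  cy5 -> i8/i9 (or/and) pair
  cy6 -> i10/i11 (sll/bne) pair
  cy7 -> i12/i13 (st/or) pair

ISSUED = 3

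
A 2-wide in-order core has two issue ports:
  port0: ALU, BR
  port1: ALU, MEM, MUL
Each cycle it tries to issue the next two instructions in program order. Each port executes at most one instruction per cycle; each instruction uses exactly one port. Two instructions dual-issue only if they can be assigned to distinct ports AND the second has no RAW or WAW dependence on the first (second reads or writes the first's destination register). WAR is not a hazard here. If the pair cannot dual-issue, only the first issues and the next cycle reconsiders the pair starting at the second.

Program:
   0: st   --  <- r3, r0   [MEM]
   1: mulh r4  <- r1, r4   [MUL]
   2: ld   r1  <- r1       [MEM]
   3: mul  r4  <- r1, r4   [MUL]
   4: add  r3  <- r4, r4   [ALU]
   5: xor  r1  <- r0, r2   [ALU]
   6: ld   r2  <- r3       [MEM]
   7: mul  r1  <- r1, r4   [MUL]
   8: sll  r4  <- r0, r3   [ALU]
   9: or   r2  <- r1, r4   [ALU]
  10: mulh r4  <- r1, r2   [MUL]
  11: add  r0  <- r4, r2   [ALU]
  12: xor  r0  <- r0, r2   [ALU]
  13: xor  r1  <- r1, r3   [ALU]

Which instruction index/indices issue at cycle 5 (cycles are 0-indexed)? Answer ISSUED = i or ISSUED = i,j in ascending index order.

t=0 i0:st ; no-port MEM/MUL
t=1 i1:mulh ; no-port MUL/MEM
t=2 i2:ld ; no-port MEM/MUL
t=3 i3:mul ; RAW r4
t=4 i4+i5:add xor ; 2-wide
t=5 i6:ld ; no-port MEM/MUL
t=6 i7+i8:mul sll ; 2-wide
t=7 i9:or ; RAW r2
t=8 i10:mulh ; RAW r4
t=9 i11:add ; RAW+WAW r0
t=10 i12+i13:xor xor ; 2-wide

ISSUED = 6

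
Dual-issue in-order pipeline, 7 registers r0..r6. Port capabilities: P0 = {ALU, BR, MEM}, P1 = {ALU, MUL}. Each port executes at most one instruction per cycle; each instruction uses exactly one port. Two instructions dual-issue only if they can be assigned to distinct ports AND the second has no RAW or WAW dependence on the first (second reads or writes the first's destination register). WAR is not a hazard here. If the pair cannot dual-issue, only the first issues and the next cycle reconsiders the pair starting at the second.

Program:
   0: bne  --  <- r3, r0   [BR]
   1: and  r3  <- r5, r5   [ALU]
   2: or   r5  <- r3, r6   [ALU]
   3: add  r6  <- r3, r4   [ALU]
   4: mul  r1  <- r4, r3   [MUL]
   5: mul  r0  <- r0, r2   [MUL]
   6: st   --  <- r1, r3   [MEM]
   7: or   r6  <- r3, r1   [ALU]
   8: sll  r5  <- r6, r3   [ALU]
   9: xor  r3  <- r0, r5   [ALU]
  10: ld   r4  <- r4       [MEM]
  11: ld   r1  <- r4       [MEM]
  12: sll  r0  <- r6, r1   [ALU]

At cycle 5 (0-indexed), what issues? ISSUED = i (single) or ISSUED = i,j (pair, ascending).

ISSUED = 8

c0: i0,i1 bne.BR;and.ALU  dual
c1: i2,i3 or.ALU;add.ALU  dual
c2: i4 mul.MUL  no-port MUL/MUL
c3: i5,i6 mul.MUL;st.MEM  dual
c4: i7 or.ALU  RAW r6
c5: i8 sll.ALU  RAW r5
c6: i9,i10 xor.ALU;ld.MEM  dual
c7: i11 ld.MEM  RAW r1
c8: i12 sll.ALU  tail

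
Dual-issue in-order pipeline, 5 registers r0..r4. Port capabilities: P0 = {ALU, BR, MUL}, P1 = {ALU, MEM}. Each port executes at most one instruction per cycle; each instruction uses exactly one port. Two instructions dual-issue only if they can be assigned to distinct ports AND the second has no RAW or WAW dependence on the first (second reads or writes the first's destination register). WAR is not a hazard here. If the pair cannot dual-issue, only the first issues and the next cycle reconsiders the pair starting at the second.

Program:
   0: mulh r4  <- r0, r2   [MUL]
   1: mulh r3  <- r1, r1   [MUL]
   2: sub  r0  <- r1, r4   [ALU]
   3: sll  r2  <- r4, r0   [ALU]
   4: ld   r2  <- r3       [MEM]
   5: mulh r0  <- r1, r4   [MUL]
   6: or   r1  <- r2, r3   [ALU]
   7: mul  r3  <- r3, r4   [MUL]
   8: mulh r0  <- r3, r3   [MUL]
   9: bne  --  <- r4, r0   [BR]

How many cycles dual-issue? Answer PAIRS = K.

PAIRS = 3

t=0 i0:mulh.MUL ; no-port MUL/MUL
t=1 i1+i2:mulh.MUL+sub.ALU ; 2-wide
t=2 i3:sll.ALU ; WAW r2
t=3 i4+i5:ld.MEM+mulh.MUL ; 2-wide
t=4 i6+i7:or.ALU+mul.MUL ; 2-wide
t=5 i8:mulh.MUL ; no-port MUL/BR
t=6 i9:bne.BR ; tail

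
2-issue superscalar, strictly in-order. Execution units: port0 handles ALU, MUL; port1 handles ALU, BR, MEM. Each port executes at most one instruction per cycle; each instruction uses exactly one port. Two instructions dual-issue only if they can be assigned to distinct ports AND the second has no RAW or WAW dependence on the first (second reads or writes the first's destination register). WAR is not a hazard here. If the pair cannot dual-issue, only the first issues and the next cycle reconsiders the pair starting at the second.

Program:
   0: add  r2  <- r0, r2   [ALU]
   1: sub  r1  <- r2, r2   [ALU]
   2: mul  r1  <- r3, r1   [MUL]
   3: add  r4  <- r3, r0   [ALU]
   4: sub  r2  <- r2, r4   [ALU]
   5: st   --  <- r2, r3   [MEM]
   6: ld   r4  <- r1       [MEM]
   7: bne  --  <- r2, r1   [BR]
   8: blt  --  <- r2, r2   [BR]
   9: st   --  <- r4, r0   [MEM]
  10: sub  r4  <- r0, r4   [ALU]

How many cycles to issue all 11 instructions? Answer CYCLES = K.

CYCLES = 9

0. add @i0  | RAW r2
1. sub @i1  | RAW+WAW r1
2. mul/add @i2&i3  | pair
3. sub @i4  | RAW r2
4. st @i5  | no-port MEM/MEM
5. ld @i6  | no-port MEM/BR
6. bne @i7  | no-port BR/BR
7. blt @i8  | no-port BR/MEM
8. st/sub @i9&i10  | pair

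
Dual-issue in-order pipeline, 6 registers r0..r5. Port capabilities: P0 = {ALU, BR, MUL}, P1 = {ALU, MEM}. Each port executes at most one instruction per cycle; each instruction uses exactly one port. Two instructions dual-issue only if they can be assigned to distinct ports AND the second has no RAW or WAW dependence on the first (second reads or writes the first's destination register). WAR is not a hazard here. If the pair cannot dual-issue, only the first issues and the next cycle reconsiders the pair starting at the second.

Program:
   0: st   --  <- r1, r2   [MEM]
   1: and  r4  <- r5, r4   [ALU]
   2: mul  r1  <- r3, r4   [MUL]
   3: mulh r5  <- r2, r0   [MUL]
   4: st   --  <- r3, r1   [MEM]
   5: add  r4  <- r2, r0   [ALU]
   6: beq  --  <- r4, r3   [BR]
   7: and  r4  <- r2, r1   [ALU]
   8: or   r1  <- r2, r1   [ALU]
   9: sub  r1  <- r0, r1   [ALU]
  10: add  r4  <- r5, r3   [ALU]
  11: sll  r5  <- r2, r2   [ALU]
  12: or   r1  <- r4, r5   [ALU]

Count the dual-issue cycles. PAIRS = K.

c0: i0/i1 st;and  2-wide
c1: i2 mul  no-port MUL/MUL
c2: i3/i4 mulh;st  2-wide
c3: i5 add  RAW r4
c4: i6/i7 beq;and  2-wide
c5: i8 or  RAW+WAW r1
c6: i9/i10 sub;add  2-wide
c7: i11 sll  RAW r5
c8: i12 or  tail

PAIRS = 4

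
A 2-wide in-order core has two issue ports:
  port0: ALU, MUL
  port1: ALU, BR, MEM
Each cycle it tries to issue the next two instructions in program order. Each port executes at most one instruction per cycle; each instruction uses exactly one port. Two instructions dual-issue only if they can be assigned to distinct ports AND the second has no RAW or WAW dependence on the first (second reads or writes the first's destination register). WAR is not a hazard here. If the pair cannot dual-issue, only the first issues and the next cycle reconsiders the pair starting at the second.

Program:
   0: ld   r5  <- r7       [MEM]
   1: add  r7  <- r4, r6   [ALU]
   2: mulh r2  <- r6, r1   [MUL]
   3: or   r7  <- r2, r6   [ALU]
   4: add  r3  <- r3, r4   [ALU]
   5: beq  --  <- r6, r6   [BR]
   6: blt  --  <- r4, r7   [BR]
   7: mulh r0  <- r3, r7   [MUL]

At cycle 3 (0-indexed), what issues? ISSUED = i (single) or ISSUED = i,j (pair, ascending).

t=0 i0&i1:ld.MEM add.ALU ; pair
t=1 i2:mulh.MUL ; RAW r2
t=2 i3&i4:or.ALU add.ALU ; pair
t=3 i5:beq.BR ; no-port BR/BR
t=4 i6&i7:blt.BR mulh.MUL ; pair

ISSUED = 5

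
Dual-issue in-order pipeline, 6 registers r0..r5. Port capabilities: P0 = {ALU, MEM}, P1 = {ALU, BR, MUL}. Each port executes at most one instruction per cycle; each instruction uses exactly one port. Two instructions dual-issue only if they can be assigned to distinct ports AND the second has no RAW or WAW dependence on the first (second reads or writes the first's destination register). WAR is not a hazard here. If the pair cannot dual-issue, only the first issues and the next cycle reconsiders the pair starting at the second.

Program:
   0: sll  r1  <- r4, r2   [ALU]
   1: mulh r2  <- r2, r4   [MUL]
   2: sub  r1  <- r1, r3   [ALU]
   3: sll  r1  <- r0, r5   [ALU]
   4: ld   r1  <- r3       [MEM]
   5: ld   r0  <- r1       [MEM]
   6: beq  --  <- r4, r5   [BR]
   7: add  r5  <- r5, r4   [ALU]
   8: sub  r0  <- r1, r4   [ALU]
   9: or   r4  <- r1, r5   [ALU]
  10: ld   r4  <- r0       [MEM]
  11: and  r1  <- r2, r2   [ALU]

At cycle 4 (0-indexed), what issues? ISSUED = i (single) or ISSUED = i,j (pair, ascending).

#0 head=0: sll.ALU/mulh.MUL i0/i1 dual
#1 head=2: sub.ALU i2 WAW r1
#2 head=3: sll.ALU i3 WAW r1
#3 head=4: ld.MEM i4 no-port MEM/MEM
#4 head=5: ld.MEM/beq.BR i5/i6 dual
#5 head=7: add.ALU/sub.ALU i7/i8 dual
#6 head=9: or.ALU i9 WAW r4
#7 head=10: ld.MEM/and.ALU i10/i11 dual

ISSUED = 5,6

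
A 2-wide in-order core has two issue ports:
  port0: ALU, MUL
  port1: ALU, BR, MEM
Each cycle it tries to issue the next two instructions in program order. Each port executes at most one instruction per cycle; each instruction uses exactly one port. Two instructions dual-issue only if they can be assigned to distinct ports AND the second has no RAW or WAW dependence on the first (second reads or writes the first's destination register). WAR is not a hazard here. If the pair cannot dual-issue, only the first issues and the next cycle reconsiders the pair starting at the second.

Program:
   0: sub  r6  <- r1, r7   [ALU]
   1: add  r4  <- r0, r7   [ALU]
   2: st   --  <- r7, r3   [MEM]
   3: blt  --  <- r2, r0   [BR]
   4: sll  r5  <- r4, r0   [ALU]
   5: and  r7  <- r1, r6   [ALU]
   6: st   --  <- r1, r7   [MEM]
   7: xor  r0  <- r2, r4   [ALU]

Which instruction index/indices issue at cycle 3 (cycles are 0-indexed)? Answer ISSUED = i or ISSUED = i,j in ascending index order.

0. sub/add @i0/i1  | 2-wide
1. st @i2  | no-port MEM/BR
2. blt/sll @i3/i4  | 2-wide
3. and @i5  | RAW r7
4. st/xor @i6/i7  | 2-wide

ISSUED = 5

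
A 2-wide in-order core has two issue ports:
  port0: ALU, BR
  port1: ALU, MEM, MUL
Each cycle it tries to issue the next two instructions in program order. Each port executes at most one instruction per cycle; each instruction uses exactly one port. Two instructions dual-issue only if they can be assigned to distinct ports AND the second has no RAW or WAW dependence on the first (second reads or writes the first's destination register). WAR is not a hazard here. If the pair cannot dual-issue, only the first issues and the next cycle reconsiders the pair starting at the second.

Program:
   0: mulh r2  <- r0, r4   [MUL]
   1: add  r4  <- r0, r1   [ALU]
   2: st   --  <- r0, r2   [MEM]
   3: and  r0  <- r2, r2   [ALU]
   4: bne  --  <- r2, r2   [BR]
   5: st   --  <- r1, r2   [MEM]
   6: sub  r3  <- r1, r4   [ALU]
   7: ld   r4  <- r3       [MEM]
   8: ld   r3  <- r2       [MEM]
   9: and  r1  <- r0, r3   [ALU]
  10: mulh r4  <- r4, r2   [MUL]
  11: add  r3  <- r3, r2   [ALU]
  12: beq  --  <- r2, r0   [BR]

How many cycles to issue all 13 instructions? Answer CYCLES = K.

0. mulh+add @i0+i1  | dual
1. st+and @i2+i3  | dual
2. bne+st @i4+i5  | dual
3. sub @i6  | RAW r3
4. ld @i7  | no-port MEM/MEM
5. ld @i8  | RAW r3
6. and+mulh @i9+i10  | dual
7. add+beq @i11+i12  | dual

CYCLES = 8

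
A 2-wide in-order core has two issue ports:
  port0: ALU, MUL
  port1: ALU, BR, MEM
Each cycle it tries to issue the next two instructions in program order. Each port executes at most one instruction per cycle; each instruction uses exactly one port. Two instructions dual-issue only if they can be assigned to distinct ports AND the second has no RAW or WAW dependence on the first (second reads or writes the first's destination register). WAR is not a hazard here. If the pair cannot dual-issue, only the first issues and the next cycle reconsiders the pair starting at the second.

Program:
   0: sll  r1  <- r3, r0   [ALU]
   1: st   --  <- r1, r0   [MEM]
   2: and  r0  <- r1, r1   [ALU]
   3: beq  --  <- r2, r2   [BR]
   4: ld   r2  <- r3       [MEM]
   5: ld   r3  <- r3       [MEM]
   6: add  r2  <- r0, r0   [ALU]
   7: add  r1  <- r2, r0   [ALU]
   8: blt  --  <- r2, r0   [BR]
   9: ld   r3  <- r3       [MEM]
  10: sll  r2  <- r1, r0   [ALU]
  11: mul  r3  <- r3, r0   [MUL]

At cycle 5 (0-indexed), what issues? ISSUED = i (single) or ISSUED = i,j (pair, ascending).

c0: i0 sll.ALU  RAW r1
c1: i1+i2 st.MEM and.ALU  pair
c2: i3 beq.BR  no-port BR/MEM
c3: i4 ld.MEM  no-port MEM/MEM
c4: i5+i6 ld.MEM add.ALU  pair
c5: i7+i8 add.ALU blt.BR  pair
c6: i9+i10 ld.MEM sll.ALU  pair
c7: i11 mul.MUL  tail

ISSUED = 7,8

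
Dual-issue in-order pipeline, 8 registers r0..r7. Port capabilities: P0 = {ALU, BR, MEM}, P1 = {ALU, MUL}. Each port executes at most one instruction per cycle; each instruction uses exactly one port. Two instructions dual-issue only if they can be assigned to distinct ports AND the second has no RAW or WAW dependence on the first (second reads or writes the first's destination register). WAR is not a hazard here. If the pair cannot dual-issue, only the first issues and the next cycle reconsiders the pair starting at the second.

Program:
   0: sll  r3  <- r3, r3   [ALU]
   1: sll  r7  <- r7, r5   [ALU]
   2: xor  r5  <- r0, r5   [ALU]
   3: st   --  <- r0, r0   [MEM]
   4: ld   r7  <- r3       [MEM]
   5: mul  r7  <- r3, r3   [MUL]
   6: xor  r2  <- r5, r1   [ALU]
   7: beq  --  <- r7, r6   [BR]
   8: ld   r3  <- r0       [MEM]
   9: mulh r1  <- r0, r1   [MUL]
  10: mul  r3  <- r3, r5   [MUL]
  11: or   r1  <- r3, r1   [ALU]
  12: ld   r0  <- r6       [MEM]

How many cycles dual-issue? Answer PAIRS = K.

PAIRS = 5

[0] i0+i1  sll.ALU+sll.ALU  -- 2-wide
[1] i2+i3  xor.ALU+st.MEM  -- 2-wide
[2] i4  ld.MEM  -- WAW r7
[3] i5+i6  mul.MUL+xor.ALU  -- 2-wide
[4] i7  beq.BR  -- no-port BR/MEM
[5] i8+i9  ld.MEM+mulh.MUL  -- 2-wide
[6] i10  mul.MUL  -- RAW r3
[7] i11+i12  or.ALU+ld.MEM  -- 2-wide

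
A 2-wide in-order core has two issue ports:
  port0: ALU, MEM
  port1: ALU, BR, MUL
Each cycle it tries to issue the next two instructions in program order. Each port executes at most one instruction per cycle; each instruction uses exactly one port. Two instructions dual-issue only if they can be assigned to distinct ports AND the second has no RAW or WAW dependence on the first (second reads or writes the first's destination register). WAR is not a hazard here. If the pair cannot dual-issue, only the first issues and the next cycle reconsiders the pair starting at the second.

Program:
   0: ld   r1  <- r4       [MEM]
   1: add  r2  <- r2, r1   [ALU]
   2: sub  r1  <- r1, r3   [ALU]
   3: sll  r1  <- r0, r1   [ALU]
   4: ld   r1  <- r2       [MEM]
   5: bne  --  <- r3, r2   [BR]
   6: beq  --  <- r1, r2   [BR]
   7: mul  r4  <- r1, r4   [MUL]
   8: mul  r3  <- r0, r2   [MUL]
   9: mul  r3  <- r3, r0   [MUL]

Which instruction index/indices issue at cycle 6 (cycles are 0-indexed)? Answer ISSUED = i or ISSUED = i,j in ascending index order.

#0 head=0: ld.MEM i0 RAW r1
#1 head=1: add.ALU sub.ALU i1/i2 dual
#2 head=3: sll.ALU i3 WAW r1
#3 head=4: ld.MEM bne.BR i4/i5 dual
#4 head=6: beq.BR i6 no-port BR/MUL
#5 head=7: mul.MUL i7 no-port MUL/MUL
#6 head=8: mul.MUL i8 no-port MUL/MUL
#7 head=9: mul.MUL i9 tail

ISSUED = 8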